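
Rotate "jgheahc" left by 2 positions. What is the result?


Input: "jgheahc", rotate left by 2
First 2 characters: "jg"
Remaining characters: "heahc"
Concatenate remaining + first: "heahc" + "jg" = "heahcjg"

heahcjg


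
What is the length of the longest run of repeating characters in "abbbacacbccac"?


Input: "abbbacacbccac"
Scanning for longest run:
  Position 1 ('b'): new char, reset run to 1
  Position 2 ('b'): continues run of 'b', length=2
  Position 3 ('b'): continues run of 'b', length=3
  Position 4 ('a'): new char, reset run to 1
  Position 5 ('c'): new char, reset run to 1
  Position 6 ('a'): new char, reset run to 1
  Position 7 ('c'): new char, reset run to 1
  Position 8 ('b'): new char, reset run to 1
  Position 9 ('c'): new char, reset run to 1
  Position 10 ('c'): continues run of 'c', length=2
  Position 11 ('a'): new char, reset run to 1
  Position 12 ('c'): new char, reset run to 1
Longest run: 'b' with length 3

3


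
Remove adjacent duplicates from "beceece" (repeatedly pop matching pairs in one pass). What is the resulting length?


Input: beceece
Stack-based adjacent duplicate removal:
  Read 'b': push. Stack: b
  Read 'e': push. Stack: be
  Read 'c': push. Stack: bec
  Read 'e': push. Stack: bece
  Read 'e': matches stack top 'e' => pop. Stack: bec
  Read 'c': matches stack top 'c' => pop. Stack: be
  Read 'e': matches stack top 'e' => pop. Stack: b
Final stack: "b" (length 1)

1


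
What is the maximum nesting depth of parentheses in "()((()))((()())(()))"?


Input: "()((()))((()())(()))"
Tracking depth:
  Position 0 '(': depth becomes 1
  Position 1 ')': depth becomes 0
  Position 2 '(': depth becomes 1
  Position 3 '(': depth becomes 2
  Position 4 '(': depth becomes 3
  Position 5 ')': depth becomes 2
  Position 6 ')': depth becomes 1
  Position 7 ')': depth becomes 0
  Position 8 '(': depth becomes 1
  Position 9 '(': depth becomes 2
  Position 10 '(': depth becomes 3
  Position 11 ')': depth becomes 2
  Position 12 '(': depth becomes 3
  Position 13 ')': depth becomes 2
  Position 14 ')': depth becomes 1
  Position 15 '(': depth becomes 2
  Position 16 '(': depth becomes 3
  Position 17 ')': depth becomes 2
  Position 18 ')': depth becomes 1
  Position 19 ')': depth becomes 0
Maximum depth reached: 3

3


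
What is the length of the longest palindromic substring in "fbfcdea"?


Input: "fbfcdea"
Checking substrings for palindromes:
  [0:3] "fbf" (len 3) => palindrome
Longest palindromic substring: "fbf" with length 3

3


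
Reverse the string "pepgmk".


Input: pepgmk
Reading characters right to left:
  Position 5: 'k'
  Position 4: 'm'
  Position 3: 'g'
  Position 2: 'p'
  Position 1: 'e'
  Position 0: 'p'
Reversed: kmgpep

kmgpep


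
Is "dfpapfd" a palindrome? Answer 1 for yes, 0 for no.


Input: dfpapfd
Reversed: dfpapfd
  Compare pos 0 ('d') with pos 6 ('d'): match
  Compare pos 1 ('f') with pos 5 ('f'): match
  Compare pos 2 ('p') with pos 4 ('p'): match
Result: palindrome

1


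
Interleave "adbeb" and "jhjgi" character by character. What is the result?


Interleaving "adbeb" and "jhjgi":
  Position 0: 'a' from first, 'j' from second => "aj"
  Position 1: 'd' from first, 'h' from second => "dh"
  Position 2: 'b' from first, 'j' from second => "bj"
  Position 3: 'e' from first, 'g' from second => "eg"
  Position 4: 'b' from first, 'i' from second => "bi"
Result: ajdhbjegbi

ajdhbjegbi


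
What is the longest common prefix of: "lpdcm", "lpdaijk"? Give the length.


Words: lpdcm, lpdaijk
  Position 0: all 'l' => match
  Position 1: all 'p' => match
  Position 2: all 'd' => match
  Position 3: ('c', 'a') => mismatch, stop
LCP = "lpd" (length 3)

3


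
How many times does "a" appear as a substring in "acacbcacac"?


Searching for "a" in "acacbcacac"
Scanning each position:
  Position 0: "a" => MATCH
  Position 1: "c" => no
  Position 2: "a" => MATCH
  Position 3: "c" => no
  Position 4: "b" => no
  Position 5: "c" => no
  Position 6: "a" => MATCH
  Position 7: "c" => no
  Position 8: "a" => MATCH
  Position 9: "c" => no
Total occurrences: 4

4


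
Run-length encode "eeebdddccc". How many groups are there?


Input: eeebdddccc
Scanning for consecutive runs:
  Group 1: 'e' x 3 (positions 0-2)
  Group 2: 'b' x 1 (positions 3-3)
  Group 3: 'd' x 3 (positions 4-6)
  Group 4: 'c' x 3 (positions 7-9)
Total groups: 4

4


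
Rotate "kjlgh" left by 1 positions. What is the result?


Input: "kjlgh", rotate left by 1
First 1 characters: "k"
Remaining characters: "jlgh"
Concatenate remaining + first: "jlgh" + "k" = "jlghk"

jlghk


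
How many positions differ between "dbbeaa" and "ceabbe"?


Comparing "dbbeaa" and "ceabbe" position by position:
  Position 0: 'd' vs 'c' => DIFFER
  Position 1: 'b' vs 'e' => DIFFER
  Position 2: 'b' vs 'a' => DIFFER
  Position 3: 'e' vs 'b' => DIFFER
  Position 4: 'a' vs 'b' => DIFFER
  Position 5: 'a' vs 'e' => DIFFER
Positions that differ: 6

6


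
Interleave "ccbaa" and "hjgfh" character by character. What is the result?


Interleaving "ccbaa" and "hjgfh":
  Position 0: 'c' from first, 'h' from second => "ch"
  Position 1: 'c' from first, 'j' from second => "cj"
  Position 2: 'b' from first, 'g' from second => "bg"
  Position 3: 'a' from first, 'f' from second => "af"
  Position 4: 'a' from first, 'h' from second => "ah"
Result: chcjbgafah

chcjbgafah


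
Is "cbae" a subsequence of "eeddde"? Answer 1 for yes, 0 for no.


Check if "cbae" is a subsequence of "eeddde"
Greedy scan:
  Position 0 ('e'): no match needed
  Position 1 ('e'): no match needed
  Position 2 ('d'): no match needed
  Position 3 ('d'): no match needed
  Position 4 ('d'): no match needed
  Position 5 ('e'): no match needed
Only matched 0/4 characters => not a subsequence

0


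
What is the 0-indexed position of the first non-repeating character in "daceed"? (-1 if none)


Input: daceed
Character frequencies:
  'a': 1
  'c': 1
  'd': 2
  'e': 2
Scanning left to right for freq == 1:
  Position 0 ('d'): freq=2, skip
  Position 1 ('a'): unique! => answer = 1

1


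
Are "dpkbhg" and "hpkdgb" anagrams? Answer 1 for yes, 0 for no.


Strings: "dpkbhg", "hpkdgb"
Sorted first:  bdghkp
Sorted second: bdghkp
Sorted forms match => anagrams

1


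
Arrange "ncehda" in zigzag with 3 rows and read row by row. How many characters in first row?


Zigzag "ncehda" into 3 rows:
Placing characters:
  'n' => row 0
  'c' => row 1
  'e' => row 2
  'h' => row 1
  'd' => row 0
  'a' => row 1
Rows:
  Row 0: "nd"
  Row 1: "cha"
  Row 2: "e"
First row length: 2

2


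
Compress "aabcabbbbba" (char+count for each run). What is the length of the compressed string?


Input: aabcabbbbba
Runs:
  'a' x 2 => "a2"
  'b' x 1 => "b1"
  'c' x 1 => "c1"
  'a' x 1 => "a1"
  'b' x 5 => "b5"
  'a' x 1 => "a1"
Compressed: "a2b1c1a1b5a1"
Compressed length: 12

12


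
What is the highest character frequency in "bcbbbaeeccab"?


Input: bcbbbaeeccab
Character counts:
  'a': 2
  'b': 5
  'c': 3
  'e': 2
Maximum frequency: 5

5


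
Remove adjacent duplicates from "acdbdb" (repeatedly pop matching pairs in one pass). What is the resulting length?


Input: acdbdb
Stack-based adjacent duplicate removal:
  Read 'a': push. Stack: a
  Read 'c': push. Stack: ac
  Read 'd': push. Stack: acd
  Read 'b': push. Stack: acdb
  Read 'd': push. Stack: acdbd
  Read 'b': push. Stack: acdbdb
Final stack: "acdbdb" (length 6)

6


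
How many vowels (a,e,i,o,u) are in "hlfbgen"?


Input: hlfbgen
Checking each character:
  'h' at position 0: consonant
  'l' at position 1: consonant
  'f' at position 2: consonant
  'b' at position 3: consonant
  'g' at position 4: consonant
  'e' at position 5: vowel (running total: 1)
  'n' at position 6: consonant
Total vowels: 1

1


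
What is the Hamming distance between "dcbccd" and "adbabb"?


Comparing "dcbccd" and "adbabb" position by position:
  Position 0: 'd' vs 'a' => differ
  Position 1: 'c' vs 'd' => differ
  Position 2: 'b' vs 'b' => same
  Position 3: 'c' vs 'a' => differ
  Position 4: 'c' vs 'b' => differ
  Position 5: 'd' vs 'b' => differ
Total differences (Hamming distance): 5

5


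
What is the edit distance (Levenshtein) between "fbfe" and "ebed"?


Computing edit distance: "fbfe" -> "ebed"
DP table:
           e    b    e    d
      0    1    2    3    4
  f   1    1    2    3    4
  b   2    2    1    2    3
  f   3    3    2    2    3
  e   4    3    3    2    3
Edit distance = dp[4][4] = 3

3


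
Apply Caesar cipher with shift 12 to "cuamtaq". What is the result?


Caesar cipher: shift "cuamtaq" by 12
  'c' (pos 2) + 12 = pos 14 = 'o'
  'u' (pos 20) + 12 = pos 6 = 'g'
  'a' (pos 0) + 12 = pos 12 = 'm'
  'm' (pos 12) + 12 = pos 24 = 'y'
  't' (pos 19) + 12 = pos 5 = 'f'
  'a' (pos 0) + 12 = pos 12 = 'm'
  'q' (pos 16) + 12 = pos 2 = 'c'
Result: ogmyfmc

ogmyfmc


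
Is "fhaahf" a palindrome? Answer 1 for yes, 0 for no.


Input: fhaahf
Reversed: fhaahf
  Compare pos 0 ('f') with pos 5 ('f'): match
  Compare pos 1 ('h') with pos 4 ('h'): match
  Compare pos 2 ('a') with pos 3 ('a'): match
Result: palindrome

1


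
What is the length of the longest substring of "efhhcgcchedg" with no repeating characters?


Input: "efhhcgcchedg"
Sliding window (track last position of each char):
  Position 0 ('e'): window [0,0] length 1 -- new best
  Position 1 ('f'): window [0,1] length 2 -- new best
  Position 2 ('h'): window [0,2] length 3 -- new best
  Position 3 ('h'): repeat (last at 2), move window start to 3
  Position 3 ('h'): window [3,3] length 1
  Position 4 ('c'): window [3,4] length 2
  Position 5 ('g'): window [3,5] length 3
  Position 6 ('c'): repeat (last at 4), move window start to 5
  Position 6 ('c'): window [5,6] length 2
  Position 7 ('c'): repeat (last at 6), move window start to 7
  Position 7 ('c'): window [7,7] length 1
  Position 8 ('h'): window [7,8] length 2
  Position 9 ('e'): window [7,9] length 3
  Position 10 ('d'): window [7,10] length 4 -- new best
  Position 11 ('g'): window [7,11] length 5 -- new best
Longest substring with no repeats: "chedg" with length 5

5


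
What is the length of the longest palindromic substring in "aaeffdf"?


Input: "aaeffdf"
Checking substrings for palindromes:
  [4:7] "fdf" (len 3) => palindrome
  [0:2] "aa" (len 2) => palindrome
  [3:5] "ff" (len 2) => palindrome
Longest palindromic substring: "fdf" with length 3

3


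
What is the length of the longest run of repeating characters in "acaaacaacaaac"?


Input: "acaaacaacaaac"
Scanning for longest run:
  Position 1 ('c'): new char, reset run to 1
  Position 2 ('a'): new char, reset run to 1
  Position 3 ('a'): continues run of 'a', length=2
  Position 4 ('a'): continues run of 'a', length=3
  Position 5 ('c'): new char, reset run to 1
  Position 6 ('a'): new char, reset run to 1
  Position 7 ('a'): continues run of 'a', length=2
  Position 8 ('c'): new char, reset run to 1
  Position 9 ('a'): new char, reset run to 1
  Position 10 ('a'): continues run of 'a', length=2
  Position 11 ('a'): continues run of 'a', length=3
  Position 12 ('c'): new char, reset run to 1
Longest run: 'a' with length 3

3


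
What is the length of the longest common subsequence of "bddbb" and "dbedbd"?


LCS of "bddbb" and "dbedbd"
DP table:
           d    b    e    d    b    d
      0    0    0    0    0    0    0
  b   0    0    1    1    1    1    1
  d   0    1    1    1    2    2    2
  d   0    1    1    1    2    2    3
  b   0    1    2    2    2    3    3
  b   0    1    2    2    2    3    3
LCS length = dp[5][6] = 3

3


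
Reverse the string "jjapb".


Input: jjapb
Reading characters right to left:
  Position 4: 'b'
  Position 3: 'p'
  Position 2: 'a'
  Position 1: 'j'
  Position 0: 'j'
Reversed: bpajj

bpajj


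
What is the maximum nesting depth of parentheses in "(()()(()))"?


Input: "(()()(()))"
Tracking depth:
  Position 0 '(': depth becomes 1
  Position 1 '(': depth becomes 2
  Position 2 ')': depth becomes 1
  Position 3 '(': depth becomes 2
  Position 4 ')': depth becomes 1
  Position 5 '(': depth becomes 2
  Position 6 '(': depth becomes 3
  Position 7 ')': depth becomes 2
  Position 8 ')': depth becomes 1
  Position 9 ')': depth becomes 0
Maximum depth reached: 3

3


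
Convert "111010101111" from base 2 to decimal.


Input: "111010101111" in base 2
Positional expansion:
  Digit '1' (value 1) x 2^11 = 2048
  Digit '1' (value 1) x 2^10 = 1024
  Digit '1' (value 1) x 2^9 = 512
  Digit '0' (value 0) x 2^8 = 0
  Digit '1' (value 1) x 2^7 = 128
  Digit '0' (value 0) x 2^6 = 0
  Digit '1' (value 1) x 2^5 = 32
  Digit '0' (value 0) x 2^4 = 0
  Digit '1' (value 1) x 2^3 = 8
  Digit '1' (value 1) x 2^2 = 4
  Digit '1' (value 1) x 2^1 = 2
  Digit '1' (value 1) x 2^0 = 1
Sum = 3759

3759


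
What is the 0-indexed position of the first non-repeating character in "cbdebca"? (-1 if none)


Input: cbdebca
Character frequencies:
  'a': 1
  'b': 2
  'c': 2
  'd': 1
  'e': 1
Scanning left to right for freq == 1:
  Position 0 ('c'): freq=2, skip
  Position 1 ('b'): freq=2, skip
  Position 2 ('d'): unique! => answer = 2

2


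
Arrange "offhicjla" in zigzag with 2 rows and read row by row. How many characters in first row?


Zigzag "offhicjla" into 2 rows:
Placing characters:
  'o' => row 0
  'f' => row 1
  'f' => row 0
  'h' => row 1
  'i' => row 0
  'c' => row 1
  'j' => row 0
  'l' => row 1
  'a' => row 0
Rows:
  Row 0: "ofija"
  Row 1: "fhcl"
First row length: 5

5


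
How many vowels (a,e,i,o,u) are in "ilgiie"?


Input: ilgiie
Checking each character:
  'i' at position 0: vowel (running total: 1)
  'l' at position 1: consonant
  'g' at position 2: consonant
  'i' at position 3: vowel (running total: 2)
  'i' at position 4: vowel (running total: 3)
  'e' at position 5: vowel (running total: 4)
Total vowels: 4

4


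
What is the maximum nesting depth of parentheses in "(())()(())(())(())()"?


Input: "(())()(())(())(())()"
Tracking depth:
  Position 0 '(': depth becomes 1
  Position 1 '(': depth becomes 2
  Position 2 ')': depth becomes 1
  Position 3 ')': depth becomes 0
  Position 4 '(': depth becomes 1
  Position 5 ')': depth becomes 0
  Position 6 '(': depth becomes 1
  Position 7 '(': depth becomes 2
  Position 8 ')': depth becomes 1
  Position 9 ')': depth becomes 0
  Position 10 '(': depth becomes 1
  Position 11 '(': depth becomes 2
  Position 12 ')': depth becomes 1
  Position 13 ')': depth becomes 0
  Position 14 '(': depth becomes 1
  Position 15 '(': depth becomes 2
  Position 16 ')': depth becomes 1
  Position 17 ')': depth becomes 0
  Position 18 '(': depth becomes 1
  Position 19 ')': depth becomes 0
Maximum depth reached: 2

2


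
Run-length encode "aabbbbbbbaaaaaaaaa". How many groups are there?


Input: aabbbbbbbaaaaaaaaa
Scanning for consecutive runs:
  Group 1: 'a' x 2 (positions 0-1)
  Group 2: 'b' x 7 (positions 2-8)
  Group 3: 'a' x 9 (positions 9-17)
Total groups: 3

3


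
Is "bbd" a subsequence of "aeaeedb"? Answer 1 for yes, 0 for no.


Check if "bbd" is a subsequence of "aeaeedb"
Greedy scan:
  Position 0 ('a'): no match needed
  Position 1 ('e'): no match needed
  Position 2 ('a'): no match needed
  Position 3 ('e'): no match needed
  Position 4 ('e'): no match needed
  Position 5 ('d'): no match needed
  Position 6 ('b'): matches sub[0] = 'b'
Only matched 1/3 characters => not a subsequence

0


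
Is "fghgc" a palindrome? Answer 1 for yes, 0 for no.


Input: fghgc
Reversed: cghgf
  Compare pos 0 ('f') with pos 4 ('c'): MISMATCH
  Compare pos 1 ('g') with pos 3 ('g'): match
Result: not a palindrome

0


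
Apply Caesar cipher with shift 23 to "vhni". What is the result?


Caesar cipher: shift "vhni" by 23
  'v' (pos 21) + 23 = pos 18 = 's'
  'h' (pos 7) + 23 = pos 4 = 'e'
  'n' (pos 13) + 23 = pos 10 = 'k'
  'i' (pos 8) + 23 = pos 5 = 'f'
Result: sekf

sekf


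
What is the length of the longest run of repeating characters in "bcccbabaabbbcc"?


Input: "bcccbabaabbbcc"
Scanning for longest run:
  Position 1 ('c'): new char, reset run to 1
  Position 2 ('c'): continues run of 'c', length=2
  Position 3 ('c'): continues run of 'c', length=3
  Position 4 ('b'): new char, reset run to 1
  Position 5 ('a'): new char, reset run to 1
  Position 6 ('b'): new char, reset run to 1
  Position 7 ('a'): new char, reset run to 1
  Position 8 ('a'): continues run of 'a', length=2
  Position 9 ('b'): new char, reset run to 1
  Position 10 ('b'): continues run of 'b', length=2
  Position 11 ('b'): continues run of 'b', length=3
  Position 12 ('c'): new char, reset run to 1
  Position 13 ('c'): continues run of 'c', length=2
Longest run: 'c' with length 3

3


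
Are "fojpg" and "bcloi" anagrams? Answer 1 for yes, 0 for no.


Strings: "fojpg", "bcloi"
Sorted first:  fgjop
Sorted second: bcilo
Differ at position 0: 'f' vs 'b' => not anagrams

0


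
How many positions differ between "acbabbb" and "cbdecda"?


Comparing "acbabbb" and "cbdecda" position by position:
  Position 0: 'a' vs 'c' => DIFFER
  Position 1: 'c' vs 'b' => DIFFER
  Position 2: 'b' vs 'd' => DIFFER
  Position 3: 'a' vs 'e' => DIFFER
  Position 4: 'b' vs 'c' => DIFFER
  Position 5: 'b' vs 'd' => DIFFER
  Position 6: 'b' vs 'a' => DIFFER
Positions that differ: 7

7


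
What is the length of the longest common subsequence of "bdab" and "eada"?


LCS of "bdab" and "eada"
DP table:
           e    a    d    a
      0    0    0    0    0
  b   0    0    0    0    0
  d   0    0    0    1    1
  a   0    0    1    1    2
  b   0    0    1    1    2
LCS length = dp[4][4] = 2

2


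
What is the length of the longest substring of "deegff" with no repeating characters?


Input: "deegff"
Sliding window (track last position of each char):
  Position 0 ('d'): window [0,0] length 1 -- new best
  Position 1 ('e'): window [0,1] length 2 -- new best
  Position 2 ('e'): repeat (last at 1), move window start to 2
  Position 2 ('e'): window [2,2] length 1
  Position 3 ('g'): window [2,3] length 2
  Position 4 ('f'): window [2,4] length 3 -- new best
  Position 5 ('f'): repeat (last at 4), move window start to 5
  Position 5 ('f'): window [5,5] length 1
Longest substring with no repeats: "egf" with length 3

3


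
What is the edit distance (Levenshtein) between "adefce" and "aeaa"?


Computing edit distance: "adefce" -> "aeaa"
DP table:
           a    e    a    a
      0    1    2    3    4
  a   1    0    1    2    3
  d   2    1    1    2    3
  e   3    2    1    2    3
  f   4    3    2    2    3
  c   5    4    3    3    3
  e   6    5    4    4    4
Edit distance = dp[6][4] = 4

4


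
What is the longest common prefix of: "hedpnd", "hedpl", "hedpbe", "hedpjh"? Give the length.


Words: hedpnd, hedpl, hedpbe, hedpjh
  Position 0: all 'h' => match
  Position 1: all 'e' => match
  Position 2: all 'd' => match
  Position 3: all 'p' => match
  Position 4: ('n', 'l', 'b', 'j') => mismatch, stop
LCP = "hedp" (length 4)

4


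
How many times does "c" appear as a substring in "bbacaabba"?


Searching for "c" in "bbacaabba"
Scanning each position:
  Position 0: "b" => no
  Position 1: "b" => no
  Position 2: "a" => no
  Position 3: "c" => MATCH
  Position 4: "a" => no
  Position 5: "a" => no
  Position 6: "b" => no
  Position 7: "b" => no
  Position 8: "a" => no
Total occurrences: 1

1


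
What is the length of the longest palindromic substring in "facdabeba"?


Input: "facdabeba"
Checking substrings for palindromes:
  [4:9] "abeba" (len 5) => palindrome
  [5:8] "beb" (len 3) => palindrome
Longest palindromic substring: "abeba" with length 5

5


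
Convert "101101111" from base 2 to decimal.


Input: "101101111" in base 2
Positional expansion:
  Digit '1' (value 1) x 2^8 = 256
  Digit '0' (value 0) x 2^7 = 0
  Digit '1' (value 1) x 2^6 = 64
  Digit '1' (value 1) x 2^5 = 32
  Digit '0' (value 0) x 2^4 = 0
  Digit '1' (value 1) x 2^3 = 8
  Digit '1' (value 1) x 2^2 = 4
  Digit '1' (value 1) x 2^1 = 2
  Digit '1' (value 1) x 2^0 = 1
Sum = 367

367


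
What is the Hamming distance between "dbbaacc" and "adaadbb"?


Comparing "dbbaacc" and "adaadbb" position by position:
  Position 0: 'd' vs 'a' => differ
  Position 1: 'b' vs 'd' => differ
  Position 2: 'b' vs 'a' => differ
  Position 3: 'a' vs 'a' => same
  Position 4: 'a' vs 'd' => differ
  Position 5: 'c' vs 'b' => differ
  Position 6: 'c' vs 'b' => differ
Total differences (Hamming distance): 6

6


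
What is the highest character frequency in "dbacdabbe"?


Input: dbacdabbe
Character counts:
  'a': 2
  'b': 3
  'c': 1
  'd': 2
  'e': 1
Maximum frequency: 3

3


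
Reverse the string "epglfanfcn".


Input: epglfanfcn
Reading characters right to left:
  Position 9: 'n'
  Position 8: 'c'
  Position 7: 'f'
  Position 6: 'n'
  Position 5: 'a'
  Position 4: 'f'
  Position 3: 'l'
  Position 2: 'g'
  Position 1: 'p'
  Position 0: 'e'
Reversed: ncfnaflgpe

ncfnaflgpe


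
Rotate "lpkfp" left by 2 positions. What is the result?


Input: "lpkfp", rotate left by 2
First 2 characters: "lp"
Remaining characters: "kfp"
Concatenate remaining + first: "kfp" + "lp" = "kfplp"

kfplp


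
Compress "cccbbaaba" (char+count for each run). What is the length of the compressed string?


Input: cccbbaaba
Runs:
  'c' x 3 => "c3"
  'b' x 2 => "b2"
  'a' x 2 => "a2"
  'b' x 1 => "b1"
  'a' x 1 => "a1"
Compressed: "c3b2a2b1a1"
Compressed length: 10

10


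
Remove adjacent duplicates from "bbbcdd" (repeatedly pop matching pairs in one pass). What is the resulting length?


Input: bbbcdd
Stack-based adjacent duplicate removal:
  Read 'b': push. Stack: b
  Read 'b': matches stack top 'b' => pop. Stack: (empty)
  Read 'b': push. Stack: b
  Read 'c': push. Stack: bc
  Read 'd': push. Stack: bcd
  Read 'd': matches stack top 'd' => pop. Stack: bc
Final stack: "bc" (length 2)

2


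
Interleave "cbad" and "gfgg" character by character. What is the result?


Interleaving "cbad" and "gfgg":
  Position 0: 'c' from first, 'g' from second => "cg"
  Position 1: 'b' from first, 'f' from second => "bf"
  Position 2: 'a' from first, 'g' from second => "ag"
  Position 3: 'd' from first, 'g' from second => "dg"
Result: cgbfagdg

cgbfagdg


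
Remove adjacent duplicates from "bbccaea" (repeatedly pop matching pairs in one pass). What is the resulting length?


Input: bbccaea
Stack-based adjacent duplicate removal:
  Read 'b': push. Stack: b
  Read 'b': matches stack top 'b' => pop. Stack: (empty)
  Read 'c': push. Stack: c
  Read 'c': matches stack top 'c' => pop. Stack: (empty)
  Read 'a': push. Stack: a
  Read 'e': push. Stack: ae
  Read 'a': push. Stack: aea
Final stack: "aea" (length 3)

3


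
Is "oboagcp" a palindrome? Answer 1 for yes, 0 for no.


Input: oboagcp
Reversed: pcgaobo
  Compare pos 0 ('o') with pos 6 ('p'): MISMATCH
  Compare pos 1 ('b') with pos 5 ('c'): MISMATCH
  Compare pos 2 ('o') with pos 4 ('g'): MISMATCH
Result: not a palindrome

0


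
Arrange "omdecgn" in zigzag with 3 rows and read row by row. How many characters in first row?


Zigzag "omdecgn" into 3 rows:
Placing characters:
  'o' => row 0
  'm' => row 1
  'd' => row 2
  'e' => row 1
  'c' => row 0
  'g' => row 1
  'n' => row 2
Rows:
  Row 0: "oc"
  Row 1: "meg"
  Row 2: "dn"
First row length: 2

2


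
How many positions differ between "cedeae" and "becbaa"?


Comparing "cedeae" and "becbaa" position by position:
  Position 0: 'c' vs 'b' => DIFFER
  Position 1: 'e' vs 'e' => same
  Position 2: 'd' vs 'c' => DIFFER
  Position 3: 'e' vs 'b' => DIFFER
  Position 4: 'a' vs 'a' => same
  Position 5: 'e' vs 'a' => DIFFER
Positions that differ: 4

4


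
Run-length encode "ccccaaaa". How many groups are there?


Input: ccccaaaa
Scanning for consecutive runs:
  Group 1: 'c' x 4 (positions 0-3)
  Group 2: 'a' x 4 (positions 4-7)
Total groups: 2

2


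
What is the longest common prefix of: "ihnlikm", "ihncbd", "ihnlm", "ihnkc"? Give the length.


Words: ihnlikm, ihncbd, ihnlm, ihnkc
  Position 0: all 'i' => match
  Position 1: all 'h' => match
  Position 2: all 'n' => match
  Position 3: ('l', 'c', 'l', 'k') => mismatch, stop
LCP = "ihn" (length 3)

3


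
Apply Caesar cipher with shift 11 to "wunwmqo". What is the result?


Caesar cipher: shift "wunwmqo" by 11
  'w' (pos 22) + 11 = pos 7 = 'h'
  'u' (pos 20) + 11 = pos 5 = 'f'
  'n' (pos 13) + 11 = pos 24 = 'y'
  'w' (pos 22) + 11 = pos 7 = 'h'
  'm' (pos 12) + 11 = pos 23 = 'x'
  'q' (pos 16) + 11 = pos 1 = 'b'
  'o' (pos 14) + 11 = pos 25 = 'z'
Result: hfyhxbz

hfyhxbz


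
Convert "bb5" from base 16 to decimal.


Input: "bb5" in base 16
Positional expansion:
  Digit 'b' (value 11) x 16^2 = 2816
  Digit 'b' (value 11) x 16^1 = 176
  Digit '5' (value 5) x 16^0 = 5
Sum = 2997

2997


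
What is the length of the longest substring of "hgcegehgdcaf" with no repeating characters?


Input: "hgcegehgdcaf"
Sliding window (track last position of each char):
  Position 0 ('h'): window [0,0] length 1 -- new best
  Position 1 ('g'): window [0,1] length 2 -- new best
  Position 2 ('c'): window [0,2] length 3 -- new best
  Position 3 ('e'): window [0,3] length 4 -- new best
  Position 4 ('g'): repeat (last at 1), move window start to 2
  Position 4 ('g'): window [2,4] length 3
  Position 5 ('e'): repeat (last at 3), move window start to 4
  Position 5 ('e'): window [4,5] length 2
  Position 6 ('h'): window [4,6] length 3
  Position 7 ('g'): repeat (last at 4), move window start to 5
  Position 7 ('g'): window [5,7] length 3
  Position 8 ('d'): window [5,8] length 4
  Position 9 ('c'): window [5,9] length 5 -- new best
  Position 10 ('a'): window [5,10] length 6 -- new best
  Position 11 ('f'): window [5,11] length 7 -- new best
Longest substring with no repeats: "ehgdcaf" with length 7

7


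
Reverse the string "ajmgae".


Input: ajmgae
Reading characters right to left:
  Position 5: 'e'
  Position 4: 'a'
  Position 3: 'g'
  Position 2: 'm'
  Position 1: 'j'
  Position 0: 'a'
Reversed: eagmja

eagmja


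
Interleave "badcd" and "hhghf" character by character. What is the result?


Interleaving "badcd" and "hhghf":
  Position 0: 'b' from first, 'h' from second => "bh"
  Position 1: 'a' from first, 'h' from second => "ah"
  Position 2: 'd' from first, 'g' from second => "dg"
  Position 3: 'c' from first, 'h' from second => "ch"
  Position 4: 'd' from first, 'f' from second => "df"
Result: bhahdgchdf

bhahdgchdf


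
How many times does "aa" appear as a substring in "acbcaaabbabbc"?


Searching for "aa" in "acbcaaabbabbc"
Scanning each position:
  Position 0: "ac" => no
  Position 1: "cb" => no
  Position 2: "bc" => no
  Position 3: "ca" => no
  Position 4: "aa" => MATCH
  Position 5: "aa" => MATCH
  Position 6: "ab" => no
  Position 7: "bb" => no
  Position 8: "ba" => no
  Position 9: "ab" => no
  Position 10: "bb" => no
  Position 11: "bc" => no
Total occurrences: 2

2


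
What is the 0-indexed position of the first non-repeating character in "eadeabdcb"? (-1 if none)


Input: eadeabdcb
Character frequencies:
  'a': 2
  'b': 2
  'c': 1
  'd': 2
  'e': 2
Scanning left to right for freq == 1:
  Position 0 ('e'): freq=2, skip
  Position 1 ('a'): freq=2, skip
  Position 2 ('d'): freq=2, skip
  Position 3 ('e'): freq=2, skip
  Position 4 ('a'): freq=2, skip
  Position 5 ('b'): freq=2, skip
  Position 6 ('d'): freq=2, skip
  Position 7 ('c'): unique! => answer = 7

7


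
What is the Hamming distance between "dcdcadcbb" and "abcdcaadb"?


Comparing "dcdcadcbb" and "abcdcaadb" position by position:
  Position 0: 'd' vs 'a' => differ
  Position 1: 'c' vs 'b' => differ
  Position 2: 'd' vs 'c' => differ
  Position 3: 'c' vs 'd' => differ
  Position 4: 'a' vs 'c' => differ
  Position 5: 'd' vs 'a' => differ
  Position 6: 'c' vs 'a' => differ
  Position 7: 'b' vs 'd' => differ
  Position 8: 'b' vs 'b' => same
Total differences (Hamming distance): 8

8


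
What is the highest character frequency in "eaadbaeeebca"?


Input: eaadbaeeebca
Character counts:
  'a': 4
  'b': 2
  'c': 1
  'd': 1
  'e': 4
Maximum frequency: 4

4


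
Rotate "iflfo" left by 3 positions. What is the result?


Input: "iflfo", rotate left by 3
First 3 characters: "ifl"
Remaining characters: "fo"
Concatenate remaining + first: "fo" + "ifl" = "foifl"

foifl


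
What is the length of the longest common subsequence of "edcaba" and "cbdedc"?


LCS of "edcaba" and "cbdedc"
DP table:
           c    b    d    e    d    c
      0    0    0    0    0    0    0
  e   0    0    0    0    1    1    1
  d   0    0    0    1    1    2    2
  c   0    1    1    1    1    2    3
  a   0    1    1    1    1    2    3
  b   0    1    2    2    2    2    3
  a   0    1    2    2    2    2    3
LCS length = dp[6][6] = 3

3


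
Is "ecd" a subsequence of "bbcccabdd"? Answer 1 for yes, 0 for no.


Check if "ecd" is a subsequence of "bbcccabdd"
Greedy scan:
  Position 0 ('b'): no match needed
  Position 1 ('b'): no match needed
  Position 2 ('c'): no match needed
  Position 3 ('c'): no match needed
  Position 4 ('c'): no match needed
  Position 5 ('a'): no match needed
  Position 6 ('b'): no match needed
  Position 7 ('d'): no match needed
  Position 8 ('d'): no match needed
Only matched 0/3 characters => not a subsequence

0


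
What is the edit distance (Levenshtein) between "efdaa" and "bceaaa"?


Computing edit distance: "efdaa" -> "bceaaa"
DP table:
           b    c    e    a    a    a
      0    1    2    3    4    5    6
  e   1    1    2    2    3    4    5
  f   2    2    2    3    3    4    5
  d   3    3    3    3    4    4    5
  a   4    4    4    4    3    4    4
  a   5    5    5    5    4    3    4
Edit distance = dp[5][6] = 4

4


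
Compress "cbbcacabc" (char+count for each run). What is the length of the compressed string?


Input: cbbcacabc
Runs:
  'c' x 1 => "c1"
  'b' x 2 => "b2"
  'c' x 1 => "c1"
  'a' x 1 => "a1"
  'c' x 1 => "c1"
  'a' x 1 => "a1"
  'b' x 1 => "b1"
  'c' x 1 => "c1"
Compressed: "c1b2c1a1c1a1b1c1"
Compressed length: 16

16


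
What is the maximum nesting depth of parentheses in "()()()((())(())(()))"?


Input: "()()()((())(())(()))"
Tracking depth:
  Position 0 '(': depth becomes 1
  Position 1 ')': depth becomes 0
  Position 2 '(': depth becomes 1
  Position 3 ')': depth becomes 0
  Position 4 '(': depth becomes 1
  Position 5 ')': depth becomes 0
  Position 6 '(': depth becomes 1
  Position 7 '(': depth becomes 2
  Position 8 '(': depth becomes 3
  Position 9 ')': depth becomes 2
  Position 10 ')': depth becomes 1
  Position 11 '(': depth becomes 2
  Position 12 '(': depth becomes 3
  Position 13 ')': depth becomes 2
  Position 14 ')': depth becomes 1
  Position 15 '(': depth becomes 2
  Position 16 '(': depth becomes 3
  Position 17 ')': depth becomes 2
  Position 18 ')': depth becomes 1
  Position 19 ')': depth becomes 0
Maximum depth reached: 3

3


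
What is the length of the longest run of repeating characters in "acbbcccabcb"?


Input: "acbbcccabcb"
Scanning for longest run:
  Position 1 ('c'): new char, reset run to 1
  Position 2 ('b'): new char, reset run to 1
  Position 3 ('b'): continues run of 'b', length=2
  Position 4 ('c'): new char, reset run to 1
  Position 5 ('c'): continues run of 'c', length=2
  Position 6 ('c'): continues run of 'c', length=3
  Position 7 ('a'): new char, reset run to 1
  Position 8 ('b'): new char, reset run to 1
  Position 9 ('c'): new char, reset run to 1
  Position 10 ('b'): new char, reset run to 1
Longest run: 'c' with length 3

3


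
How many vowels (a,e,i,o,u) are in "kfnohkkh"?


Input: kfnohkkh
Checking each character:
  'k' at position 0: consonant
  'f' at position 1: consonant
  'n' at position 2: consonant
  'o' at position 3: vowel (running total: 1)
  'h' at position 4: consonant
  'k' at position 5: consonant
  'k' at position 6: consonant
  'h' at position 7: consonant
Total vowels: 1

1


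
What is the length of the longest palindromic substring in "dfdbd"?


Input: "dfdbd"
Checking substrings for palindromes:
  [0:3] "dfd" (len 3) => palindrome
  [2:5] "dbd" (len 3) => palindrome
Longest palindromic substring: "dfd" with length 3

3


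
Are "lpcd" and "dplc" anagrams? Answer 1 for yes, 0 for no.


Strings: "lpcd", "dplc"
Sorted first:  cdlp
Sorted second: cdlp
Sorted forms match => anagrams

1


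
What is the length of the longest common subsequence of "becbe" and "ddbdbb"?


LCS of "becbe" and "ddbdbb"
DP table:
           d    d    b    d    b    b
      0    0    0    0    0    0    0
  b   0    0    0    1    1    1    1
  e   0    0    0    1    1    1    1
  c   0    0    0    1    1    1    1
  b   0    0    0    1    1    2    2
  e   0    0    0    1    1    2    2
LCS length = dp[5][6] = 2

2


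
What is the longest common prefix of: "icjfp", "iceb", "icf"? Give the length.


Words: icjfp, iceb, icf
  Position 0: all 'i' => match
  Position 1: all 'c' => match
  Position 2: ('j', 'e', 'f') => mismatch, stop
LCP = "ic" (length 2)

2


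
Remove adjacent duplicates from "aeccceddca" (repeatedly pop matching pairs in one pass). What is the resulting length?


Input: aeccceddca
Stack-based adjacent duplicate removal:
  Read 'a': push. Stack: a
  Read 'e': push. Stack: ae
  Read 'c': push. Stack: aec
  Read 'c': matches stack top 'c' => pop. Stack: ae
  Read 'c': push. Stack: aec
  Read 'e': push. Stack: aece
  Read 'd': push. Stack: aeced
  Read 'd': matches stack top 'd' => pop. Stack: aece
  Read 'c': push. Stack: aecec
  Read 'a': push. Stack: aececa
Final stack: "aececa" (length 6)

6


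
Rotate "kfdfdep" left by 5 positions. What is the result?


Input: "kfdfdep", rotate left by 5
First 5 characters: "kfdfd"
Remaining characters: "ep"
Concatenate remaining + first: "ep" + "kfdfd" = "epkfdfd"

epkfdfd


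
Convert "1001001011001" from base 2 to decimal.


Input: "1001001011001" in base 2
Positional expansion:
  Digit '1' (value 1) x 2^12 = 4096
  Digit '0' (value 0) x 2^11 = 0
  Digit '0' (value 0) x 2^10 = 0
  Digit '1' (value 1) x 2^9 = 512
  Digit '0' (value 0) x 2^8 = 0
  Digit '0' (value 0) x 2^7 = 0
  Digit '1' (value 1) x 2^6 = 64
  Digit '0' (value 0) x 2^5 = 0
  Digit '1' (value 1) x 2^4 = 16
  Digit '1' (value 1) x 2^3 = 8
  Digit '0' (value 0) x 2^2 = 0
  Digit '0' (value 0) x 2^1 = 0
  Digit '1' (value 1) x 2^0 = 1
Sum = 4697

4697


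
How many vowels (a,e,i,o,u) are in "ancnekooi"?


Input: ancnekooi
Checking each character:
  'a' at position 0: vowel (running total: 1)
  'n' at position 1: consonant
  'c' at position 2: consonant
  'n' at position 3: consonant
  'e' at position 4: vowel (running total: 2)
  'k' at position 5: consonant
  'o' at position 6: vowel (running total: 3)
  'o' at position 7: vowel (running total: 4)
  'i' at position 8: vowel (running total: 5)
Total vowels: 5

5


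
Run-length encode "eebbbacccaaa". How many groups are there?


Input: eebbbacccaaa
Scanning for consecutive runs:
  Group 1: 'e' x 2 (positions 0-1)
  Group 2: 'b' x 3 (positions 2-4)
  Group 3: 'a' x 1 (positions 5-5)
  Group 4: 'c' x 3 (positions 6-8)
  Group 5: 'a' x 3 (positions 9-11)
Total groups: 5

5


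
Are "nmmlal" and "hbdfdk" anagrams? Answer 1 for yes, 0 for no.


Strings: "nmmlal", "hbdfdk"
Sorted first:  allmmn
Sorted second: bddfhk
Differ at position 0: 'a' vs 'b' => not anagrams

0


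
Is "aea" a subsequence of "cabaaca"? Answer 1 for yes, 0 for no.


Check if "aea" is a subsequence of "cabaaca"
Greedy scan:
  Position 0 ('c'): no match needed
  Position 1 ('a'): matches sub[0] = 'a'
  Position 2 ('b'): no match needed
  Position 3 ('a'): no match needed
  Position 4 ('a'): no match needed
  Position 5 ('c'): no match needed
  Position 6 ('a'): no match needed
Only matched 1/3 characters => not a subsequence

0


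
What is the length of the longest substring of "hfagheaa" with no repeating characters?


Input: "hfagheaa"
Sliding window (track last position of each char):
  Position 0 ('h'): window [0,0] length 1 -- new best
  Position 1 ('f'): window [0,1] length 2 -- new best
  Position 2 ('a'): window [0,2] length 3 -- new best
  Position 3 ('g'): window [0,3] length 4 -- new best
  Position 4 ('h'): repeat (last at 0), move window start to 1
  Position 4 ('h'): window [1,4] length 4
  Position 5 ('e'): window [1,5] length 5 -- new best
  Position 6 ('a'): repeat (last at 2), move window start to 3
  Position 6 ('a'): window [3,6] length 4
  Position 7 ('a'): repeat (last at 6), move window start to 7
  Position 7 ('a'): window [7,7] length 1
Longest substring with no repeats: "faghe" with length 5

5


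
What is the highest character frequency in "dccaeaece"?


Input: dccaeaece
Character counts:
  'a': 2
  'c': 3
  'd': 1
  'e': 3
Maximum frequency: 3

3


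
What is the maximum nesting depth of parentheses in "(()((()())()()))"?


Input: "(()((()())()()))"
Tracking depth:
  Position 0 '(': depth becomes 1
  Position 1 '(': depth becomes 2
  Position 2 ')': depth becomes 1
  Position 3 '(': depth becomes 2
  Position 4 '(': depth becomes 3
  Position 5 '(': depth becomes 4
  Position 6 ')': depth becomes 3
  Position 7 '(': depth becomes 4
  Position 8 ')': depth becomes 3
  Position 9 ')': depth becomes 2
  Position 10 '(': depth becomes 3
  Position 11 ')': depth becomes 2
  Position 12 '(': depth becomes 3
  Position 13 ')': depth becomes 2
  Position 14 ')': depth becomes 1
  Position 15 ')': depth becomes 0
Maximum depth reached: 4

4


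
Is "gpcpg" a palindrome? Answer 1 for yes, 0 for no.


Input: gpcpg
Reversed: gpcpg
  Compare pos 0 ('g') with pos 4 ('g'): match
  Compare pos 1 ('p') with pos 3 ('p'): match
Result: palindrome

1


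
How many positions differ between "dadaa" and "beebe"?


Comparing "dadaa" and "beebe" position by position:
  Position 0: 'd' vs 'b' => DIFFER
  Position 1: 'a' vs 'e' => DIFFER
  Position 2: 'd' vs 'e' => DIFFER
  Position 3: 'a' vs 'b' => DIFFER
  Position 4: 'a' vs 'e' => DIFFER
Positions that differ: 5

5


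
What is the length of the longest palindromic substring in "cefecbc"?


Input: "cefecbc"
Checking substrings for palindromes:
  [0:5] "cefec" (len 5) => palindrome
  [1:4] "efe" (len 3) => palindrome
  [4:7] "cbc" (len 3) => palindrome
Longest palindromic substring: "cefec" with length 5

5


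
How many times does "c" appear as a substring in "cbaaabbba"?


Searching for "c" in "cbaaabbba"
Scanning each position:
  Position 0: "c" => MATCH
  Position 1: "b" => no
  Position 2: "a" => no
  Position 3: "a" => no
  Position 4: "a" => no
  Position 5: "b" => no
  Position 6: "b" => no
  Position 7: "b" => no
  Position 8: "a" => no
Total occurrences: 1

1


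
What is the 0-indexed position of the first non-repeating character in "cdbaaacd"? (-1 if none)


Input: cdbaaacd
Character frequencies:
  'a': 3
  'b': 1
  'c': 2
  'd': 2
Scanning left to right for freq == 1:
  Position 0 ('c'): freq=2, skip
  Position 1 ('d'): freq=2, skip
  Position 2 ('b'): unique! => answer = 2

2


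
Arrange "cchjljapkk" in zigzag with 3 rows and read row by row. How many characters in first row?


Zigzag "cchjljapkk" into 3 rows:
Placing characters:
  'c' => row 0
  'c' => row 1
  'h' => row 2
  'j' => row 1
  'l' => row 0
  'j' => row 1
  'a' => row 2
  'p' => row 1
  'k' => row 0
  'k' => row 1
Rows:
  Row 0: "clk"
  Row 1: "cjjpk"
  Row 2: "ha"
First row length: 3

3


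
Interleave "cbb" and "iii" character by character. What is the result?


Interleaving "cbb" and "iii":
  Position 0: 'c' from first, 'i' from second => "ci"
  Position 1: 'b' from first, 'i' from second => "bi"
  Position 2: 'b' from first, 'i' from second => "bi"
Result: cibibi

cibibi


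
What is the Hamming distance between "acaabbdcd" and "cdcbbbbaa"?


Comparing "acaabbdcd" and "cdcbbbbaa" position by position:
  Position 0: 'a' vs 'c' => differ
  Position 1: 'c' vs 'd' => differ
  Position 2: 'a' vs 'c' => differ
  Position 3: 'a' vs 'b' => differ
  Position 4: 'b' vs 'b' => same
  Position 5: 'b' vs 'b' => same
  Position 6: 'd' vs 'b' => differ
  Position 7: 'c' vs 'a' => differ
  Position 8: 'd' vs 'a' => differ
Total differences (Hamming distance): 7

7
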